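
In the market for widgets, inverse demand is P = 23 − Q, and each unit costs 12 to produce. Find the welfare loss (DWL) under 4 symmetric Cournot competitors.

Perfect competition: P = MC = 12, so 23 − Q = 12 and Q = 11.
Cournot with 4 identical firms: the symmetric best-response condition is 23 − 5q = 12. Each firm produces q = 2.2, total output Q = 8.8, price P = 14.2.
DWL is the triangle between Q = 8.8 and Q = 11: ½·(11 − 8.8)·(14.2 − 12) = 2.42.

DWL = 2.42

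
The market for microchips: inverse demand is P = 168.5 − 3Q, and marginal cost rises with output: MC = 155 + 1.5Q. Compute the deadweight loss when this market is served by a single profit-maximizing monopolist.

DWL = 3.24

Competitive equilibrium sets price equal to marginal cost: 168.5 − 3Q = 155 + 1.5Q, so Q = 3 and P = 159.5.
A monopolist chooses Q where MR = MC. MR = 168.5 − 6Q; setting this equal to 155 + 1.5Q gives Q = 1.8 and P = 163.1.
CS = ½·(168.5 − 159.5)·3 = 13.5; PS = (159.5·3 − 155·3 − ½·1.5·3²) = 6.75; TS = 20.25.
CS = ½·(168.5 − 163.1)·1.8 = 4.86; PS = (163.1·1.8 − 155·1.8 − ½·1.5·1.8²) = 12.15; TS = 17.01.
DWL = 20.25 − 17.01 = 3.24.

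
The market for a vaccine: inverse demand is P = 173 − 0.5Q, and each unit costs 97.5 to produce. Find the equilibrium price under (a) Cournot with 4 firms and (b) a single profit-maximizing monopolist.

With 4 symmetric Cournot firms, each firm's FOC gives 173 − 2.5q = 97.5, so q = 30.2, Q = 4·30.2 = 120.8, and P = 112.6.
The monopolist equates marginal revenue to marginal cost: 173 − Q = 97.5, so Q = 75.5. From demand, P = 135.25.

Cournot: P = 112.6; Monopoly: P = 135.25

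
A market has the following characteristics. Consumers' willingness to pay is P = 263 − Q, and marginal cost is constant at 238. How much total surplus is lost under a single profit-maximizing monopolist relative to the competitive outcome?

DWL = 78.125

Competitive firms price at marginal cost: P = 238, giving Q = 25.
The monopolist equates marginal revenue to marginal cost: 263 − 2Q = 238, so Q = 12.5. From demand, P = 250.5.
DWL is the triangle between Q = 12.5 and Q = 25: ½·(25 − 12.5)·(250.5 − 238) = 78.125.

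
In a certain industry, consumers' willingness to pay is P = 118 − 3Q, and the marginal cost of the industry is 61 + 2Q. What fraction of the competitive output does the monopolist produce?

A monopolist chooses Q where MR = MC. MR = 118 − 6Q; setting this equal to 61 + 2Q gives Q = 7.125 and P = 96.625.
Competitive equilibrium sets price equal to marginal cost: 118 − 3Q = 61 + 2Q, so Q = 11.4 and P = 83.8.
Ratio Q_m/Q_c = 7.125/11.4 = 0.625.

Q_m/Q_c = 0.625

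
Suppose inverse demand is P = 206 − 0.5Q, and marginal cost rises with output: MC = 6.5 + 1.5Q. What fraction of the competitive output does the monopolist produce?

Q_m/Q_c = 0.8

Monopoly sets MR = MC: 206 − Q = 6.5 + 1.5Q ⇒ Q = 79.8, P = 206 − 0.5·79.8 = 166.1.
Under competition P = MC: 206 − 0.5Q = 6.5 + 1.5Q ⇒ Q = 99.75, P = 156.125.
Ratio Q_m/Q_c = 79.8/99.75 = 0.8.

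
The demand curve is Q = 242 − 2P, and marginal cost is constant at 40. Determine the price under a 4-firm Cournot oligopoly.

P = 56.2

Inverting demand: P = 121 − 0.5Q.
In a 4-firm Cournot equilibrium, symmetry and the first-order condition give q = (121 − 40)/(2.5) = 32.4. So Q = 129.6 and P = 56.2.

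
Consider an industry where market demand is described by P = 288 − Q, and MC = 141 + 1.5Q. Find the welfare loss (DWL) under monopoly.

Competitive equilibrium sets price equal to marginal cost: 288 − Q = 141 + 1.5Q, so Q = 58.8 and P = 229.2.
Monopoly sets MR = MC: 288 − 2Q = 141 + 1.5Q ⇒ Q = 42, P = 288 − 42 = 246.
CS = ½·(288 − 229.2)·58.8 = 1728.72; PS = (229.2·58.8 − 141·58.8 − ½·1.5·58.8²) = 2593.08; TS = 4321.8.
CS = ½·(288 − 246)·42 = 882; PS = (246·42 − 141·42 − ½·1.5·42²) = 3087; TS = 3969.
DWL = 4321.8 − 3969 = 352.8.

DWL = 352.8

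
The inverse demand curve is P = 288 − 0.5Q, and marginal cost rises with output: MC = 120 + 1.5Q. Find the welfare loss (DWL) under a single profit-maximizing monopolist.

Under competition P = MC: 288 − 0.5Q = 120 + 1.5Q ⇒ Q = 84, P = 246.
A monopolist chooses Q where MR = MC. MR = 288 − Q; setting this equal to 120 + 1.5Q gives Q = 67.2 and P = 254.4.
CS = ½·(288 − 246)·84 = 1764; PS = (246·84 − 120·84 − ½·1.5·84²) = 5292; TS = 7056.
CS = ½·(288 − 254.4)·67.2 = 1128.96; PS = (254.4·67.2 − 120·67.2 − ½·1.5·67.2²) = 5644.8; TS = 6773.76.
DWL = 7056 − 6773.76 = 282.24.

DWL = 282.24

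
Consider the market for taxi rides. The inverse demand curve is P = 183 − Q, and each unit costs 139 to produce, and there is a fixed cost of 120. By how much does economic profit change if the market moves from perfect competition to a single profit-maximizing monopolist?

Perfect competition: P = MC = 139, so 183 − Q = 139 and Q = 44.
Profit = (139 − 139)·44 − 120 = −120.
Monopoly sets MR = MC: 183 − 2Q = 139 ⇒ Q = 22, P = 183 − 22 = 161.
Profit = (161 − 139)·22 − 120 = 364.
Change in economic profit: 364 − −120 = 484.

π rises by 484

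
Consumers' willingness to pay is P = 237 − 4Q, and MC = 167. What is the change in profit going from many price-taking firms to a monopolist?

Under competition P = MC = 167, so Q = (237 − 167)/4 = 17.5.
Profit = (167 − 167)·17.5 = 0.
The monopolist equates marginal revenue to marginal cost: 237 − 8Q = 167, so Q = 8.75. From demand, P = 202.
Profit = (202 − 167)·8.75 = 306.25.
Change in profit: 306.25 − 0 = 306.25.

π rises by 306.25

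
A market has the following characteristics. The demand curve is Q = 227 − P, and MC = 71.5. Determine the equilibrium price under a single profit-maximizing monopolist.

P = 149.25

Inverting demand: P = 227 − Q.
Monopoly sets MR = MC: 227 − 2Q = 71.5 ⇒ Q = 77.75, P = 227 − 77.75 = 149.25.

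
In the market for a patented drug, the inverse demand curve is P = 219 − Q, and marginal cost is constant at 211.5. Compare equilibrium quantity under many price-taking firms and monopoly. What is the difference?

Equilibrium quantity falls by 3.75

Perfect competition: P = MC = 211.5, so 219 − Q = 211.5 and Q = 7.5.
The monopolist equates marginal revenue to marginal cost: 219 − 2Q = 211.5, so Q = 3.75. From demand, P = 215.25.
Change in equilibrium quantity: 3.75 − 7.5 = −3.75.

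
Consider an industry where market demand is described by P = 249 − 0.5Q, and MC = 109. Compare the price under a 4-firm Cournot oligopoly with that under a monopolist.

Cournot with 4 identical firms: the symmetric best-response condition is 249 − 2.5q = 109. Each firm produces q = 56, total output Q = 224, price P = 137.
Monopoly sets MR = MC: 249 − Q = 109 ⇒ Q = 140, P = 249 − 0.5·140 = 179.

Cournot: P = 137; Monopoly: P = 179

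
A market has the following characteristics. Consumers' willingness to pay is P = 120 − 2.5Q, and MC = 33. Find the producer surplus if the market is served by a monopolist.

The monopolist equates marginal revenue to marginal cost: 120 − 5Q = 33, so Q = 17.4. From demand, P = 76.5.
PS = (76.5 − 33)·17.4 = 756.9.

PS = 756.9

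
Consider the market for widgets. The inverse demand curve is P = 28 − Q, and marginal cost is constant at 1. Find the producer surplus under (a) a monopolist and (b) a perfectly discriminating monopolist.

A monopolist chooses Q where MR = MC. MR = 28 − 2Q; setting this equal to 1 gives Q = 13.5 and P = 14.5.
PS = (14.5 − 1)·13.5 = 182.25.
Under first-degree price discrimination the firm charges each unit its demand price and produces up to where P = MC, i.e. Q = 27. Consumer surplus is zero; producer surplus equals total surplus.
PS = ½·(28 − 1)·27 = 364.5.

Monopoly: PS = 182.25; Perfect PD: PS = 364.5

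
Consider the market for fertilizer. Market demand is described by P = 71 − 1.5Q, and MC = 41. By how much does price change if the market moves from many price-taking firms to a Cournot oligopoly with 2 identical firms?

Under competition P = MC = 41, so Q = (71 − 41)/1.5 = 20.
Cournot with 2 identical firms: the symmetric best-response condition is 71 − 4.5q = 41. Each firm produces q = 20/3, total output Q = 40/3, price P = 51.
Change in price: 51 − 41 = 10.

Price rises by 10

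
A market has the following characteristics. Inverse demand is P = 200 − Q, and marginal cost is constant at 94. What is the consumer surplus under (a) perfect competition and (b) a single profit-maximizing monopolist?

Perfect competition: P = MC = 94, so 200 − Q = 94 and Q = 106.
CS = ½·(200 − 94)·106 = 5618.
A monopolist chooses Q where MR = MC. MR = 200 − 2Q; setting this equal to 94 gives Q = 53 and P = 147.
CS = ½·(200 − 147)·53 = 1404.5.

Competition: CS = 5618; Monopoly: CS = 1404.5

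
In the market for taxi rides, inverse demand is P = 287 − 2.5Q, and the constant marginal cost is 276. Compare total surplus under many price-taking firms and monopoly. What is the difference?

Competitive firms price at marginal cost: P = 276, giving Q = 4.4.
CS = ½·(287 − 276)·4.4 = 24.2; PS = (276 − 276)·4.4 = 0; TS = 24.2.
The monopolist equates marginal revenue to marginal cost: 287 − 5Q = 276, so Q = 2.2. From demand, P = 281.5.
CS = ½·(287 − 281.5)·2.2 = 6.05; PS = (281.5 − 276)·2.2 = 12.1; TS = 18.15.
Change in total surplus: 18.15 − 24.2 = −6.05.

Total surplus falls by 6.05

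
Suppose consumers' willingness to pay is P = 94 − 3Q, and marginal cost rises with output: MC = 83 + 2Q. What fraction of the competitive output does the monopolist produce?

Q_m/Q_c = 0.625

Monopoly sets MR = MC: 94 − 6Q = 83 + 2Q ⇒ Q = 1.375, P = 94 − 3·1.375 = 89.875.
Under competition P = MC: 94 − 3Q = 83 + 2Q ⇒ Q = 2.2, P = 87.4.
Ratio Q_m/Q_c = 1.375/2.2 = 0.625.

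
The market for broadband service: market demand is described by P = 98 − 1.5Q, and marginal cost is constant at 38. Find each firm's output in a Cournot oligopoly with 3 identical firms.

q_i = 10

With 3 symmetric Cournot firms, each firm's FOC gives 98 − 6q = 38, so q = 10, Q = 3·10 = 30, and P = 53.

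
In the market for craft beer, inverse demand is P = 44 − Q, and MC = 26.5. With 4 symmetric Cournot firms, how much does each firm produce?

q_i = 3.5

Cournot with 4 identical firms: the symmetric best-response condition is 44 − 5q = 26.5. Each firm produces q = 3.5, total output Q = 14, price P = 30.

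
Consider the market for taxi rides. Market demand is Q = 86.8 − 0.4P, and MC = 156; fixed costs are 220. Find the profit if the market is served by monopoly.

Profit = 152.1

Inverting demand: P = 217 − 2.5Q.
A monopolist chooses Q where MR = MC. MR = 217 − 5Q; setting this equal to 156 gives Q = 12.2 and P = 186.5.
Profit = (186.5 − 156)·12.2 − 220 = 152.1.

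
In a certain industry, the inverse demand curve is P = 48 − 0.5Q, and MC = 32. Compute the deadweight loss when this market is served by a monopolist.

DWL = 64

Competitive firms price at marginal cost: P = 32, giving Q = 32.
The monopolist equates marginal revenue to marginal cost: 48 − Q = 32, so Q = 16. From demand, P = 40.
DWL is the triangle between Q = 16 and Q = 32: ½·(32 − 16)·(40 − 32) = 64.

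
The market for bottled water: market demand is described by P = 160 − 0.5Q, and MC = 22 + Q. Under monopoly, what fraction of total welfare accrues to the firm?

PS/TS = 0.8

Monopoly sets MR = MC: 160 − Q = 22 + Q ⇒ Q = 69, P = 160 − 0.5·69 = 125.5.
CS = ½·(160 − 125.5)·69 = 1190.25.
PS = P·Q − VC(Q) = 125.5·69 − (22·69 + ½·1·69²) = 4761.
Share captured = PS/TS = 4761/5951.25 = 0.8.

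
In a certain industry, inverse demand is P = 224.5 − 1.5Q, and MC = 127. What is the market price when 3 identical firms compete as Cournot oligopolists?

Cournot with 3 identical firms: the symmetric best-response condition is 224.5 − 6q = 127. Each firm produces q = 16.25, total output Q = 48.75, price P = 151.375.

P = 151.375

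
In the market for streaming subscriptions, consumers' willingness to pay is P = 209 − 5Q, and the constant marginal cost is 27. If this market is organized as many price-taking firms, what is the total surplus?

TS = 3312.4

Competitive firms price at marginal cost: P = 27, giving Q = 36.4.
CS = ½·(209 − 27)·36.4 = 3312.4; PS = (27 − 27)·36.4 = 0; TS = 3312.4.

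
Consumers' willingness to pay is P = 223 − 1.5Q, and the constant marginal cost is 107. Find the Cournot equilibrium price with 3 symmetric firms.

In a 3-firm Cournot equilibrium, symmetry and the first-order condition give q = (223 − 107)/(6) = 58/3. So Q = 58 and P = 136.

P = 136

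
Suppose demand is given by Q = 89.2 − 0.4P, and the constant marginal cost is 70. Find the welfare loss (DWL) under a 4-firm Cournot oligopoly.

DWL = 187.272

Inverting demand: P = 223 − 2.5Q.
Perfect competition: P = MC = 70, so 223 − 2.5Q = 70 and Q = 61.2.
Cournot with 4 identical firms: the symmetric best-response condition is 223 − 12.5q = 70. Each firm produces q = 12.24, total output Q = 48.96, price P = 100.6.
DWL is the triangle between Q = 48.96 and Q = 61.2: ½·(61.2 − 48.96)·(100.6 − 70) = 187.272.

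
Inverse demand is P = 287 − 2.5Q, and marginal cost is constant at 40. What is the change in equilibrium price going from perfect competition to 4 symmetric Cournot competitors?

Competitive firms price at marginal cost: P = 40, giving Q = 98.8.
With 4 symmetric Cournot firms, each firm's FOC gives 287 − 12.5q = 40, so q = 19.76, Q = 4·19.76 = 79.04, and P = 89.4.
Change in equilibrium price: 89.4 − 40 = 49.4.

P rises by 49.4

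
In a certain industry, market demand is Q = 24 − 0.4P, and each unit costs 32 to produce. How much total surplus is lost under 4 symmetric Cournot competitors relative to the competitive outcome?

Inverting demand: P = 60 − 2.5Q.
Competitive firms price at marginal cost: P = 32, giving Q = 11.2.
In a 4-firm Cournot equilibrium, symmetry and the first-order condition give q = (60 − 32)/(12.5) = 2.24. So Q = 8.96 and P = 37.6.
DWL is the triangle between Q = 8.96 and Q = 11.2: ½·(11.2 − 8.96)·(37.6 − 32) = 6.272.

DWL = 6.272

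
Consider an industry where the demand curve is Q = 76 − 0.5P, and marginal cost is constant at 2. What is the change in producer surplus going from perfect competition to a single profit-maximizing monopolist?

Inverting demand: P = 152 − 2Q.
Perfect competition: P = MC = 2, so 152 − 2Q = 2 and Q = 75.
PS = (2 − 2)·75 = 0.
A monopolist chooses Q where MR = MC. MR = 152 − 4Q; setting this equal to 2 gives Q = 37.5 and P = 77.
PS = (77 − 2)·37.5 = 2812.5.
Change in producer surplus: 2812.5 − 0 = 2812.5.

PS rises by 2812.5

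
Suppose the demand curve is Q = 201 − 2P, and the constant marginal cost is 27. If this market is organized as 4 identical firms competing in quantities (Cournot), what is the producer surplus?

Inverting demand: P = 100.5 − 0.5Q.
Cournot with 4 identical firms: the symmetric best-response condition is 100.5 − 2.5q = 27. Each firm produces q = 29.4, total output Q = 117.6, price P = 41.7.
PS = (41.7 − 27)·117.6 = 1728.72.

PS = 1728.72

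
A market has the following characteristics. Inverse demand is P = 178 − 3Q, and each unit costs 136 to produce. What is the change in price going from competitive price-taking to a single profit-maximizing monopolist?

Price rises by 21

Under competition P = MC = 136, so Q = (178 − 136)/3 = 14.
A monopolist chooses Q where MR = MC. MR = 178 − 6Q; setting this equal to 136 gives Q = 7 and P = 157.
Change in price: 157 − 136 = 21.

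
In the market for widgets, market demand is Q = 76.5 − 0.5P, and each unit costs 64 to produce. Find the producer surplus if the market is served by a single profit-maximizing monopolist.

PS = 990.125

Inverting demand: P = 153 − 2Q.
A monopolist chooses Q where MR = MC. MR = 153 − 4Q; setting this equal to 64 gives Q = 22.25 and P = 108.5.
PS = (108.5 − 64)·22.25 = 990.125.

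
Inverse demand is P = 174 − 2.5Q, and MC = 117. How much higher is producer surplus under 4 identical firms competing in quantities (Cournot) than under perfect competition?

PS rises by 207.936

Competitive firms price at marginal cost: P = 117, giving Q = 22.8.
PS = (117 − 117)·22.8 = 0.
Cournot with 4 identical firms: the symmetric best-response condition is 174 − 12.5q = 117. Each firm produces q = 4.56, total output Q = 18.24, price P = 128.4.
PS = (128.4 − 117)·18.24 = 207.936.
Change in producer surplus: 207.936 − 0 = 207.936.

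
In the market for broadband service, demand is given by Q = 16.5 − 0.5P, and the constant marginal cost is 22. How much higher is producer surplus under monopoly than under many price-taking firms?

PS rises by 15.125

Inverting demand: P = 33 − 2Q.
Competitive firms price at marginal cost: P = 22, giving Q = 5.5.
PS = (22 − 22)·5.5 = 0.
A monopolist chooses Q where MR = MC. MR = 33 − 4Q; setting this equal to 22 gives Q = 2.75 and P = 27.5.
PS = (27.5 − 22)·2.75 = 15.125.
Change in producer surplus: 15.125 − 0 = 15.125.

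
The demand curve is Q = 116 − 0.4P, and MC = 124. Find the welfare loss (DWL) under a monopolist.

Inverting demand: P = 290 − 2.5Q.
Competitive firms price at marginal cost: P = 124, giving Q = 66.4.
The monopolist equates marginal revenue to marginal cost: 290 − 5Q = 124, so Q = 33.2. From demand, P = 207.
DWL is the triangle between Q = 33.2 and Q = 66.4: ½·(66.4 − 33.2)·(207 − 124) = 1377.8.

DWL = 1377.8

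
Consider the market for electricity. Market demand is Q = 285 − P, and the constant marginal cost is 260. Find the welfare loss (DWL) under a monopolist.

DWL = 78.125

Inverting demand: P = 285 − Q.
Under competition P = MC = 260, so Q = (285 − 260)/1 = 25.
The monopolist equates marginal revenue to marginal cost: 285 − 2Q = 260, so Q = 12.5. From demand, P = 272.5.
DWL is the triangle between Q = 12.5 and Q = 25: ½·(25 − 12.5)·(272.5 − 260) = 78.125.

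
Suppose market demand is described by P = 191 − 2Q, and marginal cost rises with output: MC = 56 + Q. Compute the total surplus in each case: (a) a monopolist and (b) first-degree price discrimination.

Monopoly: TS = 2551.5; Perfect PD: TS = 3037.5

A monopolist chooses Q where MR = MC. MR = 191 − 4Q; setting this equal to 56 + Q gives Q = 27 and P = 137.
CS = ½·(191 − 137)·27 = 729; PS = (137·27 − 56·27 − ½·1·27²) = 1822.5; TS = 2551.5.
A perfectly discriminating monopolist sells every unit with P(Q) ≥ MC(Q), so output equals the competitive quantity Q = 45. Each buyer pays their reservation price, so CS = 0 and the firm captures all surplus.
TS = 3037.5 (equal to competitive TS).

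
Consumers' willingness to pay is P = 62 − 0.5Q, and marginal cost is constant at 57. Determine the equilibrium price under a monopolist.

P = 59.5

A monopolist chooses Q where MR = MC. MR = 62 − Q; setting this equal to 57 gives Q = 5 and P = 59.5.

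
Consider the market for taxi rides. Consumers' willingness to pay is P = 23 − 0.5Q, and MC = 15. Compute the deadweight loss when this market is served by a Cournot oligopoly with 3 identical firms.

DWL = 4

Under competition P = MC = 15, so Q = (23 − 15)/0.5 = 16.
With 3 symmetric Cournot firms, each firm's FOC gives 23 − 2q = 15, so q = 4, Q = 3·4 = 12, and P = 17.
DWL is the triangle between Q = 12 and Q = 16: ½·(16 − 12)·(17 − 15) = 4.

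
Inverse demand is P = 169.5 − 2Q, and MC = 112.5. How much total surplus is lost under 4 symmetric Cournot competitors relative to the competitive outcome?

DWL = 32.49

Under competition P = MC = 112.5, so Q = (169.5 − 112.5)/2 = 28.5.
In a 4-firm Cournot equilibrium, symmetry and the first-order condition give q = (169.5 − 112.5)/(10) = 5.7. So Q = 22.8 and P = 123.9.
DWL is the triangle between Q = 22.8 and Q = 28.5: ½·(28.5 − 22.8)·(123.9 − 112.5) = 32.49.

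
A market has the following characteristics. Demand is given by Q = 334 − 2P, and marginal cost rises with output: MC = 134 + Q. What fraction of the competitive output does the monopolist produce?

Inverting demand: P = 167 − 0.5Q.
The monopolist equates marginal revenue to marginal cost: 167 − Q = 134 + Q, so Q = 16.5. From demand, P = 158.75.
Under competition P = MC: 167 − 0.5Q = 134 + Q ⇒ Q = 22, P = 156.
Ratio Q_m/Q_c = 16.5/22 = 0.75.

Q_m/Q_c = 0.75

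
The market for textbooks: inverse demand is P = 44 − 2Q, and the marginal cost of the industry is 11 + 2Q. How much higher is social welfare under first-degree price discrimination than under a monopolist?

A monopolist chooses Q where MR = MC. MR = 44 − 4Q; setting this equal to 11 + 2Q gives Q = 5.5 and P = 33.
CS = ½·(44 − 33)·5.5 = 30.25; PS = (33·5.5 − 11·5.5 − ½·2·5.5²) = 90.75; TS = 121.
With perfect price discrimination, output is the efficient level Q = 8.25 (where demand meets MC), but every buyer pays their willingness to pay: CS = 0 and PS = total surplus.
TS = 136.125 (equal to competitive TS).
Change in social welfare: 136.125 − 121 = 15.125.

Social welfare rises by 15.125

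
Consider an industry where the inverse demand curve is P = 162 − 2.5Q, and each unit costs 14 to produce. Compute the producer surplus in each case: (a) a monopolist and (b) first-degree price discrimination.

Monopoly: PS = 2190.4; Perfect PD: PS = 4380.8

Monopoly sets MR = MC: 162 − 5Q = 14 ⇒ Q = 29.6, P = 162 − 2.5·29.6 = 88.
PS = (88 − 14)·29.6 = 2190.4.
Under first-degree price discrimination the firm charges each unit its demand price and produces up to where P = MC, i.e. Q = 59.2. Consumer surplus is zero; producer surplus equals total surplus.
PS = ½·(162 − 14)·59.2 = 4380.8.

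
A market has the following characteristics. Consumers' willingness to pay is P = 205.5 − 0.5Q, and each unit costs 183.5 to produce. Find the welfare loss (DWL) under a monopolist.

Competitive firms price at marginal cost: P = 183.5, giving Q = 44.
The monopolist equates marginal revenue to marginal cost: 205.5 − Q = 183.5, so Q = 22. From demand, P = 194.5.
DWL is the triangle between Q = 22 and Q = 44: ½·(44 − 22)·(194.5 − 183.5) = 121.

DWL = 121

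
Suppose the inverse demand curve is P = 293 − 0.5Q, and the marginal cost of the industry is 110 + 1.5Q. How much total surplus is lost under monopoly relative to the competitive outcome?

Competitive equilibrium sets price equal to marginal cost: 293 − 0.5Q = 110 + 1.5Q, so Q = 91.5 and P = 247.25.
Monopoly sets MR = MC: 293 − Q = 110 + 1.5Q ⇒ Q = 73.2, P = 293 − 0.5·73.2 = 256.4.
CS = ½·(293 − 247.25)·91.5 = 33489/16; PS = (247.25·91.5 − 110·91.5 − ½·1.5·91.5²) = 100467/16; TS = 8372.25.
CS = ½·(293 − 256.4)·73.2 = 1339.56; PS = (256.4·73.2 − 110·73.2 − ½·1.5·73.2²) = 6697.8; TS = 8037.36.
DWL = 8372.25 − 8037.36 = 334.89.

DWL = 334.89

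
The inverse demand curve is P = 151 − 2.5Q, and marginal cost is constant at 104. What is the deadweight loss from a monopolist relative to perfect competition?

Competitive firms price at marginal cost: P = 104, giving Q = 18.8.
Monopoly sets MR = MC: 151 − 5Q = 104 ⇒ Q = 9.4, P = 151 − 2.5·9.4 = 127.5.
DWL is the triangle between Q = 9.4 and Q = 18.8: ½·(18.8 − 9.4)·(127.5 − 104) = 110.45.

DWL = 110.45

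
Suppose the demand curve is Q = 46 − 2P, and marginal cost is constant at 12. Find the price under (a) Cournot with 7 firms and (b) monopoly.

Inverting demand: P = 23 − 0.5Q.
With 7 symmetric Cournot firms, each firm's FOC gives 23 − 4q = 12, so q = 2.75, Q = 7·2.75 = 19.25, and P = 13.375.
A monopolist chooses Q where MR = MC. MR = 23 − Q; setting this equal to 12 gives Q = 11 and P = 17.5.

Cournot: P = 13.375; Monopoly: P = 17.5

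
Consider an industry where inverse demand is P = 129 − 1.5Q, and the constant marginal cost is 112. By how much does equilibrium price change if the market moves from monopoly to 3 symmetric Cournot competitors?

P falls by 4.25

A monopolist chooses Q where MR = MC. MR = 129 − 3Q; setting this equal to 112 gives Q = 17/3 and P = 120.5.
Cournot with 3 identical firms: the symmetric best-response condition is 129 − 6q = 112. Each firm produces q = 17/6, total output Q = 8.5, price P = 116.25.
Change in equilibrium price: 116.25 − 120.5 = −4.25.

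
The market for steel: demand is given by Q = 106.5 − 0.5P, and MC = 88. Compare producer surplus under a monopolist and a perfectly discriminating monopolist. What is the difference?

Inverting demand: P = 213 − 2Q.
The monopolist equates marginal revenue to marginal cost: 213 − 4Q = 88, so Q = 31.25. From demand, P = 150.5.
PS = (150.5 − 88)·31.25 = 1953.125.
Under first-degree price discrimination the firm charges each unit its demand price and produces up to where P = MC, i.e. Q = 62.5. Consumer surplus is zero; producer surplus equals total surplus.
PS = ½·(213 − 88)·62.5 = 3906.25.
Change in producer surplus: 3906.25 − 1953.125 = 1953.125.

PS rises by 1953.125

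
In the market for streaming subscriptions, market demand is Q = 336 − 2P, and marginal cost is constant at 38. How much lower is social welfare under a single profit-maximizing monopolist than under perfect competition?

Social welfare falls by 4225

Inverting demand: P = 168 − 0.5Q.
Perfect competition: P = MC = 38, so 168 − 0.5Q = 38 and Q = 260.
CS = ½·(168 − 38)·260 = 16900; PS = (38 − 38)·260 = 0; TS = 16900.
A monopolist chooses Q where MR = MC. MR = 168 − Q; setting this equal to 38 gives Q = 130 and P = 103.
CS = ½·(168 − 103)·130 = 4225; PS = (103 − 38)·130 = 8450; TS = 12675.
Change in social welfare: 12675 − 16900 = −4225.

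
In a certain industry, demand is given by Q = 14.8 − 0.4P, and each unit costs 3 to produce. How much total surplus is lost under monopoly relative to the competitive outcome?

DWL = 57.8

Inverting demand: P = 37 − 2.5Q.
Competitive firms price at marginal cost: P = 3, giving Q = 13.6.
A monopolist chooses Q where MR = MC. MR = 37 − 5Q; setting this equal to 3 gives Q = 6.8 and P = 20.
DWL is the triangle between Q = 6.8 and Q = 13.6: ½·(13.6 − 6.8)·(20 − 3) = 57.8.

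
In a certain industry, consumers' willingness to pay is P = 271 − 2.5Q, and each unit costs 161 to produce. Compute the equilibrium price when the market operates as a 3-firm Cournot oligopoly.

P = 188.5

With 3 symmetric Cournot firms, each firm's FOC gives 271 − 10q = 161, so q = 11, Q = 3·11 = 33, and P = 188.5.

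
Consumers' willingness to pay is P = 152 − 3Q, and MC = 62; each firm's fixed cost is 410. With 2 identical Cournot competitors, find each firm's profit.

π_i = −110

In a 2-firm Cournot equilibrium, symmetry and the first-order condition give q = (152 − 62)/(9) = 10. So Q = 20 and P = 92.
Each firm's profit = (92 − 62)·10 − 410 = −110.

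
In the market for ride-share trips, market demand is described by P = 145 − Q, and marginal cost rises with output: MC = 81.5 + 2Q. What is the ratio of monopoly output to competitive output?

The monopolist equates marginal revenue to marginal cost: 145 − 2Q = 81.5 + 2Q, so Q = 15.875. From demand, P = 129.125.
Competitive equilibrium sets price equal to marginal cost: 145 − Q = 81.5 + 2Q, so Q = 127/6 and P = 743/6.
Ratio Q_m/Q_c = 15.875/(127/6) = 0.75.

Q_m/Q_c = 0.75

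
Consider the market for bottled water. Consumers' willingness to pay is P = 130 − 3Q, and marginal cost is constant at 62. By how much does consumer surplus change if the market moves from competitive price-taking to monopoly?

Consumer surplus falls by 578

Perfect competition: P = MC = 62, so 130 − 3Q = 62 and Q = 68/3.
CS = ½·(130 − 62)·68/3 = 2312/3.
Monopoly sets MR = MC: 130 − 6Q = 62 ⇒ Q = 34/3, P = 130 − 3·34/3 = 96.
CS = ½·(130 − 96)·34/3 = 578/3.
Change in consumer surplus: 578/3 − 2312/3 = −578.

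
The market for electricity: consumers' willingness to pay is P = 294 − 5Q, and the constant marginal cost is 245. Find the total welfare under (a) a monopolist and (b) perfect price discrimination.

Monopoly: TS = 180.075; Perfect PD: TS = 240.1

Monopoly sets MR = MC: 294 − 10Q = 245 ⇒ Q = 4.9, P = 294 − 5·4.9 = 269.5.
CS = ½·(294 − 269.5)·4.9 = 60.025; PS = (269.5 − 245)·4.9 = 120.05; TS = 180.075.
With perfect price discrimination, output is the efficient level Q = 9.8 (where demand meets MC), but every buyer pays their willingness to pay: CS = 0 and PS = total surplus.
TS = 240.1 (equal to competitive TS).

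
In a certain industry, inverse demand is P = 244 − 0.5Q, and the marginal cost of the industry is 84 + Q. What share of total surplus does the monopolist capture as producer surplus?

PS/TS = 0.8

Monopoly sets MR = MC: 244 − Q = 84 + Q ⇒ Q = 80, P = 244 − 0.5·80 = 204.
CS = ½·(244 − 204)·80 = 1600.
PS = P·Q − VC(Q) = 204·80 − (84·80 + ½·1·80²) = 6400.
Share captured = PS/TS = 6400/8000 = 0.8.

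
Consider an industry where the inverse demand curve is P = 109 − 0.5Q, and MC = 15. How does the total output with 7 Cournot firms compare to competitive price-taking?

Cournot: Q = 164.5; Competition: Q = 188

In a 7-firm Cournot equilibrium, symmetry and the first-order condition give q = (109 − 15)/(4) = 23.5. So Q = 164.5 and P = 26.75.
Perfect competition: P = MC = 15, so 109 − 0.5Q = 15 and Q = 188.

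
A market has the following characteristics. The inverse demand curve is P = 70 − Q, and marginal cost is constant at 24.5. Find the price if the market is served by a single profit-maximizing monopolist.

P = 47.25

The monopolist equates marginal revenue to marginal cost: 70 − 2Q = 24.5, so Q = 22.75. From demand, P = 47.25.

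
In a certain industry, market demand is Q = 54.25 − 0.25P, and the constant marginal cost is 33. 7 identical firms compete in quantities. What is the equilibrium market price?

Inverting demand: P = 217 − 4Q.
In a 7-firm Cournot equilibrium, symmetry and the first-order condition give q = (217 − 33)/(32) = 5.75. So Q = 40.25 and P = 56.

P = 56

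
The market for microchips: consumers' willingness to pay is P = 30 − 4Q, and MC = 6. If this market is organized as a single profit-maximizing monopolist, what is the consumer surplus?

Monopoly sets MR = MC: 30 − 8Q = 6 ⇒ Q = 3, P = 30 − 4·3 = 18.
CS = ½·(30 − 18)·3 = 18.

CS = 18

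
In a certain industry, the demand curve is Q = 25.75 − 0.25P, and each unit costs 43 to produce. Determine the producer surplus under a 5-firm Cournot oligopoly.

Inverting demand: P = 103 − 4Q.
In a 5-firm Cournot equilibrium, symmetry and the first-order condition give q = (103 − 43)/(24) = 2.5. So Q = 12.5 and P = 53.
PS = (53 − 43)·12.5 = 125.

PS = 125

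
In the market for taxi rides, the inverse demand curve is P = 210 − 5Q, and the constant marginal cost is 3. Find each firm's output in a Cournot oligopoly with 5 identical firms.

With 5 symmetric Cournot firms, each firm's FOC gives 210 − 30q = 3, so q = 6.9, Q = 5·6.9 = 34.5, and P = 37.5.

q_i = 6.9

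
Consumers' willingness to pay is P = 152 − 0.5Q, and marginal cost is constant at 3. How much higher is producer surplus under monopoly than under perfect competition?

PS rises by 11100.5

Perfect competition: P = MC = 3, so 152 − 0.5Q = 3 and Q = 298.
PS = (3 − 3)·298 = 0.
Monopoly sets MR = MC: 152 − Q = 3 ⇒ Q = 149, P = 152 − 0.5·149 = 77.5.
PS = (77.5 − 3)·149 = 11100.5.
Change in producer surplus: 11100.5 − 0 = 11100.5.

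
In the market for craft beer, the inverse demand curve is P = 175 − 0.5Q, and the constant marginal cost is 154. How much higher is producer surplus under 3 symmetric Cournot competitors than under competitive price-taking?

PS rises by 165.375

Under competition P = MC = 154, so Q = (175 − 154)/0.5 = 42.
PS = (154 − 154)·42 = 0.
With 3 symmetric Cournot firms, each firm's FOC gives 175 − 2q = 154, so q = 10.5, Q = 3·10.5 = 31.5, and P = 159.25.
PS = (159.25 − 154)·31.5 = 165.375.
Change in producer surplus: 165.375 − 0 = 165.375.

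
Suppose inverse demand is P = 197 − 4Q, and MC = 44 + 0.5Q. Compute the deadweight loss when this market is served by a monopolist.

DWL = 576

Under competition P = MC: 197 − 4Q = 44 + 0.5Q ⇒ Q = 34, P = 61.
Monopoly sets MR = MC: 197 − 8Q = 44 + 0.5Q ⇒ Q = 18, P = 197 − 4·18 = 125.
CS = ½·(197 − 61)·34 = 2312; PS = (61·34 − 44·34 − ½·0.5·34²) = 289; TS = 2601.
CS = ½·(197 − 125)·18 = 648; PS = (125·18 − 44·18 − ½·0.5·18²) = 1377; TS = 2025.
DWL = 2601 − 2025 = 576.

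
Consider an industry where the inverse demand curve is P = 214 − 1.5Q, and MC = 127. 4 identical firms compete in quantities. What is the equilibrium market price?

P = 144.4

In a 4-firm Cournot equilibrium, symmetry and the first-order condition give q = (214 − 127)/(7.5) = 11.6. So Q = 46.4 and P = 144.4.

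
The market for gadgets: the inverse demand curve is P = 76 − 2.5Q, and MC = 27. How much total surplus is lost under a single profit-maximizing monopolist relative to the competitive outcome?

DWL = 120.05

Under competition P = MC = 27, so Q = (76 − 27)/2.5 = 19.6.
Monopoly sets MR = MC: 76 − 5Q = 27 ⇒ Q = 9.8, P = 76 − 2.5·9.8 = 51.5.
DWL is the triangle between Q = 9.8 and Q = 19.6: ½·(19.6 − 9.8)·(51.5 − 27) = 120.05.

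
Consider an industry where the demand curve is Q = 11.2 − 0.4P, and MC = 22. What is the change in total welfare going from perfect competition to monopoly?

Inverting demand: P = 28 − 2.5Q.
Competitive firms price at marginal cost: P = 22, giving Q = 2.4.
CS = ½·(28 − 22)·2.4 = 7.2; PS = (22 − 22)·2.4 = 0; TS = 7.2.
A monopolist chooses Q where MR = MC. MR = 28 − 5Q; setting this equal to 22 gives Q = 1.2 and P = 25.
CS = ½·(28 − 25)·1.2 = 1.8; PS = (25 − 22)·1.2 = 3.6; TS = 5.4.
Change in total welfare: 5.4 − 7.2 = −1.8.

TS falls by 1.8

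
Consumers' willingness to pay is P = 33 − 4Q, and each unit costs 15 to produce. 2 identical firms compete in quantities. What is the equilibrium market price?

Cournot with 2 identical firms: the symmetric best-response condition is 33 − 12q = 15. Each firm produces q = 1.5, total output Q = 3, price P = 21.

P = 21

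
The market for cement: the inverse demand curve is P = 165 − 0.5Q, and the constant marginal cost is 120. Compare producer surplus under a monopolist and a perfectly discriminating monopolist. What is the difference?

The monopolist equates marginal revenue to marginal cost: 165 − Q = 120, so Q = 45. From demand, P = 142.5.
PS = (142.5 − 120)·45 = 1012.5.
Under first-degree price discrimination the firm charges each unit its demand price and produces up to where P = MC, i.e. Q = 90. Consumer surplus is zero; producer surplus equals total surplus.
PS = ½·(165 − 120)·90 = 2025.
Change in producer surplus: 2025 − 1012.5 = 1012.5.

PS rises by 1012.5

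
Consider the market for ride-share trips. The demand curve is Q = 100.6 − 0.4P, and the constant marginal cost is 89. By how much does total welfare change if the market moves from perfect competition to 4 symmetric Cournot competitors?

Total welfare falls by 211.25

Inverting demand: P = 251.5 − 2.5Q.
Perfect competition: P = MC = 89, so 251.5 − 2.5Q = 89 and Q = 65.
CS = ½·(251.5 − 89)·65 = 5281.25; PS = (89 − 89)·65 = 0; TS = 5281.25.
Cournot with 4 identical firms: the symmetric best-response condition is 251.5 − 12.5q = 89. Each firm produces q = 13, total output Q = 52, price P = 121.5.
CS = ½·(251.5 − 121.5)·52 = 3380; PS = (121.5 − 89)·52 = 1690; TS = 5070.
Change in total welfare: 5070 − 5281.25 = −211.25.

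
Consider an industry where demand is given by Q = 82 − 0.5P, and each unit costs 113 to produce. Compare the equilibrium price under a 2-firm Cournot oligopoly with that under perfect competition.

Inverting demand: P = 164 − 2Q.
In a 2-firm Cournot equilibrium, symmetry and the first-order condition give q = (164 − 113)/(6) = 8.5. So Q = 17 and P = 130.
Under competition P = MC = 113, so Q = (164 − 113)/2 = 25.5.

Cournot: P = 130; Competition: P = 113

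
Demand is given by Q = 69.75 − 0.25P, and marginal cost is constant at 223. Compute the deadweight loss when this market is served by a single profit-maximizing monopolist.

DWL = 98

Inverting demand: P = 279 − 4Q.
Under competition P = MC = 223, so Q = (279 − 223)/4 = 14.
A monopolist chooses Q where MR = MC. MR = 279 − 8Q; setting this equal to 223 gives Q = 7 and P = 251.
DWL is the triangle between Q = 7 and Q = 14: ½·(14 − 7)·(251 − 223) = 98.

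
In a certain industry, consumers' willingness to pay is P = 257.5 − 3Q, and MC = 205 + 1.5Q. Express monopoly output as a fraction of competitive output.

Monopoly sets MR = MC: 257.5 − 6Q = 205 + 1.5Q ⇒ Q = 7, P = 257.5 − 3·7 = 236.5.
Under competition P = MC: 257.5 − 3Q = 205 + 1.5Q ⇒ Q = 35/3, P = 222.5.
Ratio Q_m/Q_c = 7/(35/3) = 0.6.

Q_m/Q_c = 0.6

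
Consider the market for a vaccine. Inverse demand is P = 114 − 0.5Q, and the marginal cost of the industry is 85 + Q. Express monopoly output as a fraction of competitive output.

A monopolist chooses Q where MR = MC. MR = 114 − Q; setting this equal to 85 + Q gives Q = 14.5 and P = 106.75.
Under competition P = MC: 114 − 0.5Q = 85 + Q ⇒ Q = 58/3, P = 313/3.
Ratio Q_m/Q_c = 14.5/(58/3) = 0.75.

Q_m/Q_c = 0.75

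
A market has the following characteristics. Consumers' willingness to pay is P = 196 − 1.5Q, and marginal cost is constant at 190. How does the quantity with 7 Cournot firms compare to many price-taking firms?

Cournot: Q = 3.5; Competition: Q = 4

In a 7-firm Cournot equilibrium, symmetry and the first-order condition give q = (196 − 190)/(12) = 0.5. So Q = 3.5 and P = 190.75.
Competitive firms price at marginal cost: P = 190, giving Q = 4.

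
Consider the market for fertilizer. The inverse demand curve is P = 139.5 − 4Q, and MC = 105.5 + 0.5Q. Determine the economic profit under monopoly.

Profit = 68

A monopolist chooses Q where MR = MC. MR = 139.5 − 8Q; setting this equal to 105.5 + 0.5Q gives Q = 4 and P = 123.5.
Profit = 123.5·4 − (105.5·4 + ½·0.5·4²) = 68.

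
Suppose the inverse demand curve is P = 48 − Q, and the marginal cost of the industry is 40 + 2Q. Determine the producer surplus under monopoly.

PS = 8

Monopoly sets MR = MC: 48 − 2Q = 40 + 2Q ⇒ Q = 2, P = 48 − 2 = 46.
PS = P·Q − VC(Q) = 46·2 − (40·2 + ½·2·2²) = 8.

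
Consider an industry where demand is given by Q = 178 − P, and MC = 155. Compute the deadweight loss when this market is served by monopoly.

Inverting demand: P = 178 − Q.
Competitive firms price at marginal cost: P = 155, giving Q = 23.
The monopolist equates marginal revenue to marginal cost: 178 − 2Q = 155, so Q = 11.5. From demand, P = 166.5.
DWL is the triangle between Q = 11.5 and Q = 23: ½·(23 − 11.5)·(166.5 − 155) = 66.125.

DWL = 66.125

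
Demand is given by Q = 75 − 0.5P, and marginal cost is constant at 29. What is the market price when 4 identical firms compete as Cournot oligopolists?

P = 53.2

Inverting demand: P = 150 − 2Q.
In a 4-firm Cournot equilibrium, symmetry and the first-order condition give q = (150 − 29)/(10) = 12.1. So Q = 48.4 and P = 53.2.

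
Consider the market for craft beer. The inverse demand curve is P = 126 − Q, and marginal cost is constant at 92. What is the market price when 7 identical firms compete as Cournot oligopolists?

In a 7-firm Cournot equilibrium, symmetry and the first-order condition give q = (126 − 92)/(8) = 4.25. So Q = 29.75 and P = 96.25.

P = 96.25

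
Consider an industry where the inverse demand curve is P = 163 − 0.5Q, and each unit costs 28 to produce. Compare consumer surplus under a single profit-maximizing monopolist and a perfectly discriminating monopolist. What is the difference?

A monopolist chooses Q where MR = MC. MR = 163 − Q; setting this equal to 28 gives Q = 135 and P = 95.5.
CS = ½·(163 − 95.5)·135 = 4556.25.
Under first-degree price discrimination the firm charges each unit its demand price and produces up to where P = MC, i.e. Q = 270. Consumer surplus is zero; producer surplus equals total surplus.
CS = 0.
Change in consumer surplus: 0 − 4556.25 = −4556.25.

Consumer surplus falls by 4556.25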